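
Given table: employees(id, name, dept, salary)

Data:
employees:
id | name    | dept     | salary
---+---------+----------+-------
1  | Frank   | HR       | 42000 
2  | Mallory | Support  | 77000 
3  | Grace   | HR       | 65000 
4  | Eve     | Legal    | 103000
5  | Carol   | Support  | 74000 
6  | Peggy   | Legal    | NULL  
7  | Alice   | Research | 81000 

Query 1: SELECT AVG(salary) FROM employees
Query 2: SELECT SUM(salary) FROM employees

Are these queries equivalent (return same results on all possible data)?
No, not equivalent

Query 1 returns: [(73666.66666666667,)]
Query 2 returns: [(442000,)]

Reason: AVG vs SUM give different aggregate values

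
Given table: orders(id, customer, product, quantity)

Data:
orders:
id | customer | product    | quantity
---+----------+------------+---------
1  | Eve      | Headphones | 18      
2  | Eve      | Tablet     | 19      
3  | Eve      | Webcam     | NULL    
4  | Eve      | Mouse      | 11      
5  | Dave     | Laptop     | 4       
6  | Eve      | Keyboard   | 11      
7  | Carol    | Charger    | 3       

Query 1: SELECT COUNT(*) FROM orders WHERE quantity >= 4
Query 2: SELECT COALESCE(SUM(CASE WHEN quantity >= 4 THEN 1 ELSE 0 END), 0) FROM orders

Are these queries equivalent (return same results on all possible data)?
Yes, equivalent

Both queries return: [(5,)]

Reason: COUNT with WHERE vs conditional SUM (COALESCE handles empty-table NULL)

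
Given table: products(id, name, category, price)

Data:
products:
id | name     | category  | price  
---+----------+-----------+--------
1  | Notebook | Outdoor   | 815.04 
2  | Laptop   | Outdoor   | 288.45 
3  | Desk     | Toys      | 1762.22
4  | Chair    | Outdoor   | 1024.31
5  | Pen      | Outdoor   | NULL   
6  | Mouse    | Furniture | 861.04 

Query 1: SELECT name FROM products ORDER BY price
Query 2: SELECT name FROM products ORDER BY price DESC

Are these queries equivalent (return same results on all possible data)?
No, not equivalent

Query 1 returns: [('Pen',), ('Laptop',), ('Notebook',), ('Mouse',), ('Chair',), ('Desk',)]
Query 2 returns: [('Desk',), ('Chair',), ('Mouse',), ('Notebook',), ('Laptop',), ('Pen',)]

Reason: ASC vs DESC gives opposite ordering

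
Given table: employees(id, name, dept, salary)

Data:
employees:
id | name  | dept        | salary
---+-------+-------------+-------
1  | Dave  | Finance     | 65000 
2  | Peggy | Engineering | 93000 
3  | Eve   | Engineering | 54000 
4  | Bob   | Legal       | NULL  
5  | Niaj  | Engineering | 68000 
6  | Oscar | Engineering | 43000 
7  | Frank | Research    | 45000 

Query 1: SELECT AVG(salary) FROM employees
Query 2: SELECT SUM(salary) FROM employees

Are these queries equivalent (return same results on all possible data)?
No, not equivalent

Query 1 returns: [(61333.333333333336,)]
Query 2 returns: [(368000,)]

Reason: AVG vs SUM give different aggregate values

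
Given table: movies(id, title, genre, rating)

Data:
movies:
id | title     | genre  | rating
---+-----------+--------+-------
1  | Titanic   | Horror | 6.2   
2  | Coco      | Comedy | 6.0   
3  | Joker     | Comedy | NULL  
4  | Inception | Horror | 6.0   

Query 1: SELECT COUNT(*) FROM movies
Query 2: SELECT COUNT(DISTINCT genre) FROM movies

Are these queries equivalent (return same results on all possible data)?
No, not equivalent

Query 1 returns: [(4,)]
Query 2 returns: [(2,)]

Reason: COUNT(*) counts rows, COUNT(DISTINCT genre) counts unique genres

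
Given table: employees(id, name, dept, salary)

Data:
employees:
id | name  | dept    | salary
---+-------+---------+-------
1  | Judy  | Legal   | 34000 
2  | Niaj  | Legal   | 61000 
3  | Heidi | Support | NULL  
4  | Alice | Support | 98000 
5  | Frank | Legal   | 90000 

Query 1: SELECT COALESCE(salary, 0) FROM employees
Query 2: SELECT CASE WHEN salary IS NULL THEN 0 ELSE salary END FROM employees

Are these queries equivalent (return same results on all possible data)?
Yes, equivalent

Both queries return: [(0,), (34000,), (61000,), (90000,), (98000,)]

Reason: COALESCE vs CASE for NULL handling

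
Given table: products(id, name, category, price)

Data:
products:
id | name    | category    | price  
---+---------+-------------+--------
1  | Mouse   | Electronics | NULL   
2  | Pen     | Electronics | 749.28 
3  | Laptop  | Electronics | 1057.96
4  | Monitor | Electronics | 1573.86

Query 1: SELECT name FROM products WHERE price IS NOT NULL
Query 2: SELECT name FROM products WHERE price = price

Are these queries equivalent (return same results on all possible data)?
Yes, equivalent

Both queries return: [('Laptop',), ('Monitor',), ('Pen',)]

Reason: IS NOT NULL vs self-equality (both exclude NULLs)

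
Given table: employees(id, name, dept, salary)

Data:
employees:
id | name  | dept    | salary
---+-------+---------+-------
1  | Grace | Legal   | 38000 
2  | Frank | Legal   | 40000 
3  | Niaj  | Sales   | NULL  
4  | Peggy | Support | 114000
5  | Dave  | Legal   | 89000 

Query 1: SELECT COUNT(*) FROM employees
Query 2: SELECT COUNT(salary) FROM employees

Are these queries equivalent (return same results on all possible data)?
No, not equivalent

Query 1 returns: [(5,)]
Query 2 returns: [(4,)]

Reason: COUNT(*) includes NULLs, COUNT(column) excludes them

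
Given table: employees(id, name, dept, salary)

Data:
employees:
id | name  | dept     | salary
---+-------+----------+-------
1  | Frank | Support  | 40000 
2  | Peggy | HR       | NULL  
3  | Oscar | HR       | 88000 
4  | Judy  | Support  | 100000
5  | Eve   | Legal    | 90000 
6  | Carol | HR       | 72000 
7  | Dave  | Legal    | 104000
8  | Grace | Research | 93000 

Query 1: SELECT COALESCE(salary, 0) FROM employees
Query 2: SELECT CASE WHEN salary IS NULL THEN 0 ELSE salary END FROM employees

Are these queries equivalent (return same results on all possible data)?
Yes, equivalent

Both queries return: [(0,), (40000,), (72000,), (88000,), (90000,), (93000,), (100000,), (104000,)]

Reason: COALESCE vs CASE for NULL handling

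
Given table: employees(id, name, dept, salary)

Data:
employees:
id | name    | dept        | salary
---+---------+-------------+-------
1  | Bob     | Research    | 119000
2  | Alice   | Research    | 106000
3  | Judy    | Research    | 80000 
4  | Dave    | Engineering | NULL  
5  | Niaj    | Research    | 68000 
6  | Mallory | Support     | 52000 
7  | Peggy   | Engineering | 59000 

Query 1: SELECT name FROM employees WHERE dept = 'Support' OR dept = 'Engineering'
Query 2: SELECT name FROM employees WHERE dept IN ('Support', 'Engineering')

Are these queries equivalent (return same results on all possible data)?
Yes, equivalent

Both queries return: [('Dave',), ('Mallory',), ('Peggy',)]

Reason: OR vs IN are equivalent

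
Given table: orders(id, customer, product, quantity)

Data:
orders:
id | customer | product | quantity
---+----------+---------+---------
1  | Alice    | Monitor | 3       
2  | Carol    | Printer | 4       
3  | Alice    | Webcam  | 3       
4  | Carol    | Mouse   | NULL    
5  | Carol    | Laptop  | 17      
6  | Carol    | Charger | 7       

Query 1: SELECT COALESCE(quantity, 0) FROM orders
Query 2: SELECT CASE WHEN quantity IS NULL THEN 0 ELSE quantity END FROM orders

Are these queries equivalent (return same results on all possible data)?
Yes, equivalent

Both queries return: [(0,), (3,), (3,), (4,), (7,), (17,)]

Reason: COALESCE vs CASE for NULL handling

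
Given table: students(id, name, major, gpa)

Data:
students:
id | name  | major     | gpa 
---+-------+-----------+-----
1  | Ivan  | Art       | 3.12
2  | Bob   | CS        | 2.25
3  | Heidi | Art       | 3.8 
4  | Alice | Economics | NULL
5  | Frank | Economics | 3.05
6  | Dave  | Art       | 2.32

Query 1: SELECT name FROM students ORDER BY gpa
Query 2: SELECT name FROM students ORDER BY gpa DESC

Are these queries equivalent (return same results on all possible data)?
No, not equivalent

Query 1 returns: [('Alice',), ('Bob',), ('Dave',), ('Frank',), ('Ivan',), ('Heidi',)]
Query 2 returns: [('Heidi',), ('Ivan',), ('Frank',), ('Dave',), ('Bob',), ('Alice',)]

Reason: ASC vs DESC gives opposite ordering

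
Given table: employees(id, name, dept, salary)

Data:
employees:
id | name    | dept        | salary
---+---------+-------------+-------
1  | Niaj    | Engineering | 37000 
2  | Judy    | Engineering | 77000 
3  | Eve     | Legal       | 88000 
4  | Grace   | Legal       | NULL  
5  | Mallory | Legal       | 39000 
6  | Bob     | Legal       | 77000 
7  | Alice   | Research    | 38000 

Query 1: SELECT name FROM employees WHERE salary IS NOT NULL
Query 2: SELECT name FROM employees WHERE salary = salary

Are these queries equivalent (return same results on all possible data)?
Yes, equivalent

Both queries return: [('Alice',), ('Bob',), ('Eve',), ('Judy',), ('Mallory',), ('Niaj',)]

Reason: IS NOT NULL vs self-equality (both exclude NULLs)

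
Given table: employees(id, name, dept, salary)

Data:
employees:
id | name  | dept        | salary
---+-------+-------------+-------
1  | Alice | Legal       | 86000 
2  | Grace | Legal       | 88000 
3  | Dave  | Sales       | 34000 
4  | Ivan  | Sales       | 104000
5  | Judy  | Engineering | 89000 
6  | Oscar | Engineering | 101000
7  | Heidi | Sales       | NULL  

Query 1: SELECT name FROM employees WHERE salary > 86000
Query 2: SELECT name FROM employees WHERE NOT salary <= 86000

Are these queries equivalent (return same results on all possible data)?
Yes, equivalent

Both queries return: [('Grace',), ('Ivan',), ('Judy',), ('Oscar',)]

Reason: Both filter salary > 86000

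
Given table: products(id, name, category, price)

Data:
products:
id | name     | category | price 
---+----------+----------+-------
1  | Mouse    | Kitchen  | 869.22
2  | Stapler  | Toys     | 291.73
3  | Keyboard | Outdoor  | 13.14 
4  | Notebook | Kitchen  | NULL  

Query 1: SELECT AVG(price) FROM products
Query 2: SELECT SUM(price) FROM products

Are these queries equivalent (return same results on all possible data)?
No, not equivalent

Query 1 returns: [(391.3633333333334,)]
Query 2 returns: [(1174.0900000000001,)]

Reason: AVG vs SUM give different aggregate values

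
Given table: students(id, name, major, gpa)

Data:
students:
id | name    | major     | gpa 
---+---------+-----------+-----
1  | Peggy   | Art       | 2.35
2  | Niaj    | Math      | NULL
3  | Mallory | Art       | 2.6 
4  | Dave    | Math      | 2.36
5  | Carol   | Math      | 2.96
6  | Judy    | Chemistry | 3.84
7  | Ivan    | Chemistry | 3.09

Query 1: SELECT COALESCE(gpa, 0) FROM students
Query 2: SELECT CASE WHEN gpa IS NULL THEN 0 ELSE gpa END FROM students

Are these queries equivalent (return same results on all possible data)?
Yes, equivalent

Both queries return: [(0,), (2.35,), (2.36,), (2.6,), (2.96,), (3.09,), (3.84,)]

Reason: COALESCE vs CASE for NULL handling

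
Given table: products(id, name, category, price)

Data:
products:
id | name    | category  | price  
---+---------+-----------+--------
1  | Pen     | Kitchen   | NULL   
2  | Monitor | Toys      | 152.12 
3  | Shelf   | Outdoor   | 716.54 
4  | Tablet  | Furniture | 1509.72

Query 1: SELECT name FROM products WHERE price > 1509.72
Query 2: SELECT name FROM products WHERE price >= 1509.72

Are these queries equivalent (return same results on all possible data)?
No, not equivalent

Query 1 returns: []
Query 2 returns: [('Tablet',)]

Reason: > vs >= gives different results when price = 1509.72 exists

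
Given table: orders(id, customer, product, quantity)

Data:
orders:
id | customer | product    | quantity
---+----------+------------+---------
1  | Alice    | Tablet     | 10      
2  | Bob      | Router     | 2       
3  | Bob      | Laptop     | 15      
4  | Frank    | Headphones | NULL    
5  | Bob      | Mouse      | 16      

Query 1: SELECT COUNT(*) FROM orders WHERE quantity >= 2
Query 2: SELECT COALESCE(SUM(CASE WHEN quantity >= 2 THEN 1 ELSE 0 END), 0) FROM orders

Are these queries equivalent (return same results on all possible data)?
Yes, equivalent

Both queries return: [(4,)]

Reason: COUNT with WHERE vs conditional SUM (COALESCE handles empty-table NULL)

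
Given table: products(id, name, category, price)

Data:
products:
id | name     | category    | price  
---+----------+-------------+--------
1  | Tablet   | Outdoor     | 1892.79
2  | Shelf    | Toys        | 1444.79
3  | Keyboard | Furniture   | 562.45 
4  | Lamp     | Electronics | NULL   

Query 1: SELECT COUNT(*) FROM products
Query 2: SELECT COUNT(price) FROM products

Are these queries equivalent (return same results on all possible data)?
No, not equivalent

Query 1 returns: [(4,)]
Query 2 returns: [(3,)]

Reason: COUNT(*) includes NULLs, COUNT(column) excludes them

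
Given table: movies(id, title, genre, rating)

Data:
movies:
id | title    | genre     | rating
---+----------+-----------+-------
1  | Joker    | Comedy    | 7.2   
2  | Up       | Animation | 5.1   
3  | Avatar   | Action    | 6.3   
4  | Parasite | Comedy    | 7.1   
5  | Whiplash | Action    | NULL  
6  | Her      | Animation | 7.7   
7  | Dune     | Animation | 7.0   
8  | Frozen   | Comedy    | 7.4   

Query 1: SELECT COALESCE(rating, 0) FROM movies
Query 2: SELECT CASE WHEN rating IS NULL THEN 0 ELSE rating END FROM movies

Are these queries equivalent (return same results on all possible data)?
Yes, equivalent

Both queries return: [(0,), (5.1,), (6.3,), (7.0,), (7.1,), (7.2,), (7.4,), (7.7,)]

Reason: COALESCE vs CASE for NULL handling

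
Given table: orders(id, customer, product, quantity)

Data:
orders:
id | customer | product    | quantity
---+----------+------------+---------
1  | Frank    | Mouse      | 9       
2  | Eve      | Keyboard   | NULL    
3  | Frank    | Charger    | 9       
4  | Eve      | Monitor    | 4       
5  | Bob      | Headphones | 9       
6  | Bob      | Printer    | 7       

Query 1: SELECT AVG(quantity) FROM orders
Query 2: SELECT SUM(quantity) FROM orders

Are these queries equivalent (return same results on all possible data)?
No, not equivalent

Query 1 returns: [(7.6,)]
Query 2 returns: [(38,)]

Reason: AVG vs SUM give different aggregate values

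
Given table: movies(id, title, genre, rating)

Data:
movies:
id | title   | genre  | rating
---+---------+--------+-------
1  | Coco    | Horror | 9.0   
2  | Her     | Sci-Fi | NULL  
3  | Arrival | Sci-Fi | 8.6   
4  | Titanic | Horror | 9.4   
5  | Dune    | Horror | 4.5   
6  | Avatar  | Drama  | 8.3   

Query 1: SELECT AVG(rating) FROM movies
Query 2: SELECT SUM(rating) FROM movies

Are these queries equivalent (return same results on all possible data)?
No, not equivalent

Query 1 returns: [(7.959999999999999,)]
Query 2 returns: [(39.8,)]

Reason: AVG vs SUM give different aggregate values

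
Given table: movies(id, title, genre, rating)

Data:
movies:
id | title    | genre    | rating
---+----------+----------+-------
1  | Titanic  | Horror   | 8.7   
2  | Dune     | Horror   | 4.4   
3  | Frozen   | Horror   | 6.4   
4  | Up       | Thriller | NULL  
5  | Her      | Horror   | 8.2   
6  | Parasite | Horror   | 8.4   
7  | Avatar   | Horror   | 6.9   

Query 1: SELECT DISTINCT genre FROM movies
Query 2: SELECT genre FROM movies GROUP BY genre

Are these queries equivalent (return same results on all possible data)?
Yes, equivalent

Both queries return: [('Horror',), ('Thriller',)]

Reason: Both get unique genres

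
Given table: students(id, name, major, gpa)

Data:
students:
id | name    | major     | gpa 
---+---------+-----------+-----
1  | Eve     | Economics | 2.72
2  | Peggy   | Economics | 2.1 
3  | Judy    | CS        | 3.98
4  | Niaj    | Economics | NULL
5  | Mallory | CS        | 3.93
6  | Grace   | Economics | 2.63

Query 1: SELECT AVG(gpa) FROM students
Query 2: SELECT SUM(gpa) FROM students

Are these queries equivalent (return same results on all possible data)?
No, not equivalent

Query 1 returns: [(3.072,)]
Query 2 returns: [(15.36,)]

Reason: AVG vs SUM give different aggregate values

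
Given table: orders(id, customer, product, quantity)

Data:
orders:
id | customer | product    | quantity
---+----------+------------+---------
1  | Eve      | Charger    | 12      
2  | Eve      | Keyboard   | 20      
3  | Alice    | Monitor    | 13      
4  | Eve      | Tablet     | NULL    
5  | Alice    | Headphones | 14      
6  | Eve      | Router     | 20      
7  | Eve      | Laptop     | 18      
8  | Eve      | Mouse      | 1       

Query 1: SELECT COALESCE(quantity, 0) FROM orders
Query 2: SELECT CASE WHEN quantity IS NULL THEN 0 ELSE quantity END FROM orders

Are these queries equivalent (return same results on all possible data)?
Yes, equivalent

Both queries return: [(0,), (1,), (12,), (13,), (14,), (18,), (20,), (20,)]

Reason: COALESCE vs CASE for NULL handling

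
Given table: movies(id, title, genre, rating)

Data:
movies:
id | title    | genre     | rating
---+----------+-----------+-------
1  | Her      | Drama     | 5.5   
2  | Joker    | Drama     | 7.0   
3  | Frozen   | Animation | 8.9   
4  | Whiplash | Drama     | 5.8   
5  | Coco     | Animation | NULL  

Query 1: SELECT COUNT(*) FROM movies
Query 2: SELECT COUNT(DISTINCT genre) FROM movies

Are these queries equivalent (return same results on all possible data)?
No, not equivalent

Query 1 returns: [(5,)]
Query 2 returns: [(2,)]

Reason: COUNT(*) counts rows, COUNT(DISTINCT genre) counts unique genres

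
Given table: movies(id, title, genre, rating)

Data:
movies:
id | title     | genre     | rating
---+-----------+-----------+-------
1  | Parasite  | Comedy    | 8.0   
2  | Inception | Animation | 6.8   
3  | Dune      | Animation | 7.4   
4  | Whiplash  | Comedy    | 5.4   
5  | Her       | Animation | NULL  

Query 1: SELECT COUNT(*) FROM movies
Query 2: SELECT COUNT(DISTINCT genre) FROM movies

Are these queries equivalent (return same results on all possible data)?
No, not equivalent

Query 1 returns: [(5,)]
Query 2 returns: [(2,)]

Reason: COUNT(*) counts rows, COUNT(DISTINCT genre) counts unique genres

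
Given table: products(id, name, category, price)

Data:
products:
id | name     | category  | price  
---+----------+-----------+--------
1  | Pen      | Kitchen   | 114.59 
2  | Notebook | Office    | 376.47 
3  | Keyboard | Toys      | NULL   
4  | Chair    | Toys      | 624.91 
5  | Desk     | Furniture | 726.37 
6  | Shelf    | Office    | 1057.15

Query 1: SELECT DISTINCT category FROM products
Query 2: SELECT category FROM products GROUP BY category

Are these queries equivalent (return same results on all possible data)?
Yes, equivalent

Both queries return: [('Furniture',), ('Kitchen',), ('Office',), ('Toys',)]

Reason: Both get unique categorys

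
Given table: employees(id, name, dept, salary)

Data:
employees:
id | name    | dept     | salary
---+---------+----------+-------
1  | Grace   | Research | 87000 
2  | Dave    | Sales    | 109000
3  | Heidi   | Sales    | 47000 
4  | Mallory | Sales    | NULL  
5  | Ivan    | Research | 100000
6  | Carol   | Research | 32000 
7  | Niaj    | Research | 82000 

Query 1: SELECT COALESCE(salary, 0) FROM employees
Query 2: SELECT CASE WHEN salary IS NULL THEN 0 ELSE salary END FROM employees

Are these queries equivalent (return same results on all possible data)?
Yes, equivalent

Both queries return: [(0,), (32000,), (47000,), (82000,), (87000,), (100000,), (109000,)]

Reason: COALESCE vs CASE for NULL handling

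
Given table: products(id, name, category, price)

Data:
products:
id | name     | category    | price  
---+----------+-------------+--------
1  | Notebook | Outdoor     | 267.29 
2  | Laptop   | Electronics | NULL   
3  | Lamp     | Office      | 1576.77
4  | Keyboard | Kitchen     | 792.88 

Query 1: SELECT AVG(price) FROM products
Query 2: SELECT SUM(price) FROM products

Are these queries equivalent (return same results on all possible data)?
No, not equivalent

Query 1 returns: [(878.98,)]
Query 2 returns: [(2636.94,)]

Reason: AVG vs SUM give different aggregate values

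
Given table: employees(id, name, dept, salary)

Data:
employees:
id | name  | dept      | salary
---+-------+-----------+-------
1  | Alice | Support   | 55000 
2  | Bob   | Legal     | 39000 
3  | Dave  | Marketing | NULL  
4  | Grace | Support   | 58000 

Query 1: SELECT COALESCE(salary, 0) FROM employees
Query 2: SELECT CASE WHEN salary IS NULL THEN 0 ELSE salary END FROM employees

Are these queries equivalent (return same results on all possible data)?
Yes, equivalent

Both queries return: [(0,), (39000,), (55000,), (58000,)]

Reason: COALESCE vs CASE for NULL handling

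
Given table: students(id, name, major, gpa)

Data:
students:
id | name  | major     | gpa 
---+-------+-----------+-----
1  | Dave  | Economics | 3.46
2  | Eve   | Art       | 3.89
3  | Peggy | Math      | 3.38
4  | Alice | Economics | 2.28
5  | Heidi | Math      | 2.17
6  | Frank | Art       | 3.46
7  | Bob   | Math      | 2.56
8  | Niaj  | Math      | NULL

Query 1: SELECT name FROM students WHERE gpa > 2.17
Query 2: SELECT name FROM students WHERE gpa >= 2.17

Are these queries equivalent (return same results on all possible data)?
No, not equivalent

Query 1 returns: [('Dave',), ('Eve',), ('Peggy',), ('Alice',), ('Frank',), ('Bob',)]
Query 2 returns: [('Dave',), ('Eve',), ('Peggy',), ('Alice',), ('Heidi',), ('Frank',), ('Bob',)]

Reason: > vs >= gives different results when gpa = 2.17 exists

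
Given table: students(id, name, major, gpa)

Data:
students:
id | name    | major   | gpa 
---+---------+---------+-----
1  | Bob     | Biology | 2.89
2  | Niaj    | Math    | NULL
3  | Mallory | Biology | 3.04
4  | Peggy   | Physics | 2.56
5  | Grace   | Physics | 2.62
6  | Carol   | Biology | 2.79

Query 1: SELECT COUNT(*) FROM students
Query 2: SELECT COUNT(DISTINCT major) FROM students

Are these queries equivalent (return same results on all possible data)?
No, not equivalent

Query 1 returns: [(6,)]
Query 2 returns: [(3,)]

Reason: COUNT(*) counts rows, COUNT(DISTINCT major) counts unique majors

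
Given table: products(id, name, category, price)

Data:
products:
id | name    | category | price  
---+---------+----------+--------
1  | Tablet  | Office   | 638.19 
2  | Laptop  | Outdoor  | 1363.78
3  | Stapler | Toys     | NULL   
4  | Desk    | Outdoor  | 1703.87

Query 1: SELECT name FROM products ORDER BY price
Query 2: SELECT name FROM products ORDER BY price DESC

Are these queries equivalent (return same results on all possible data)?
No, not equivalent

Query 1 returns: [('Stapler',), ('Tablet',), ('Laptop',), ('Desk',)]
Query 2 returns: [('Desk',), ('Laptop',), ('Tablet',), ('Stapler',)]

Reason: ASC vs DESC gives opposite ordering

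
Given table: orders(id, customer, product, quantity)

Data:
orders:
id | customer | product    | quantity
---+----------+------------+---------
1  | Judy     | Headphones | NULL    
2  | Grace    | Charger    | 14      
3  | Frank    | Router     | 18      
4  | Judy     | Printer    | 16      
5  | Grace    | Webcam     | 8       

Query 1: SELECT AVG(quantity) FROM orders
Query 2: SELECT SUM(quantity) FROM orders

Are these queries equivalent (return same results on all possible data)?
No, not equivalent

Query 1 returns: [(14.0,)]
Query 2 returns: [(56,)]

Reason: AVG vs SUM give different aggregate values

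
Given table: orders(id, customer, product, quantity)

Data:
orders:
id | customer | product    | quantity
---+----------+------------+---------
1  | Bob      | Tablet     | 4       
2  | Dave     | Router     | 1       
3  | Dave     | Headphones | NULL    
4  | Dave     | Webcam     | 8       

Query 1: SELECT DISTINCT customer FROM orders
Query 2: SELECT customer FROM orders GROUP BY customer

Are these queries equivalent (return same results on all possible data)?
Yes, equivalent

Both queries return: [('Bob',), ('Dave',)]

Reason: Both get unique customers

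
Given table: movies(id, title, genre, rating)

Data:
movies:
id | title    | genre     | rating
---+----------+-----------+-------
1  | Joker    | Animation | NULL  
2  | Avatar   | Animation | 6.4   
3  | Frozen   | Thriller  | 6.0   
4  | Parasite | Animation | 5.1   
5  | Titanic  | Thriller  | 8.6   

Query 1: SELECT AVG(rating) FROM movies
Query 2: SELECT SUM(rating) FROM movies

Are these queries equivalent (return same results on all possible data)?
No, not equivalent

Query 1 returns: [(6.525,)]
Query 2 returns: [(26.1,)]

Reason: AVG vs SUM give different aggregate values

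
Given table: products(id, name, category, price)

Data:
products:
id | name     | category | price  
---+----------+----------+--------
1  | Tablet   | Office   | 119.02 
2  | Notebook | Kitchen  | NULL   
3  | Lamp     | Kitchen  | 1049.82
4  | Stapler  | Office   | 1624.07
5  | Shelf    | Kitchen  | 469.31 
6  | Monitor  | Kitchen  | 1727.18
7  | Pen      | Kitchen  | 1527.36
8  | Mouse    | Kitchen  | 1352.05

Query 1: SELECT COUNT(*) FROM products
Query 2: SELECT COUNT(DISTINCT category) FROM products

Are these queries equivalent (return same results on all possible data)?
No, not equivalent

Query 1 returns: [(8,)]
Query 2 returns: [(2,)]

Reason: COUNT(*) counts rows, COUNT(DISTINCT category) counts unique categorys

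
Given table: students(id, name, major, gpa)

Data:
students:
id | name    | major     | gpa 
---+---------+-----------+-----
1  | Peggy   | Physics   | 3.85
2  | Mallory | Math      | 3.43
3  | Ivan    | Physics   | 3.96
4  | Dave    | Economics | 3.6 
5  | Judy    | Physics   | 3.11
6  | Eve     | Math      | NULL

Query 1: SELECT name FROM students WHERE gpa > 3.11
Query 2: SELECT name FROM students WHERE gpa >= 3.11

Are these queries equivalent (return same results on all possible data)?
No, not equivalent

Query 1 returns: [('Peggy',), ('Mallory',), ('Ivan',), ('Dave',)]
Query 2 returns: [('Peggy',), ('Mallory',), ('Ivan',), ('Dave',), ('Judy',)]

Reason: > vs >= gives different results when gpa = 3.11 exists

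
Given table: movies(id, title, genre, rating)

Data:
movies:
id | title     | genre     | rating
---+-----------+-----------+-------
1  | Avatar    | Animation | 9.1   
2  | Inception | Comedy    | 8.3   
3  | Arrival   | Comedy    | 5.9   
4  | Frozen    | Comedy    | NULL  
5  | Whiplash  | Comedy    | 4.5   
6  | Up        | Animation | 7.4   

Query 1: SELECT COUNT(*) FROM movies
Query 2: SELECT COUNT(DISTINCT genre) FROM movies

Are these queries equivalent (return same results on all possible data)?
No, not equivalent

Query 1 returns: [(6,)]
Query 2 returns: [(2,)]

Reason: COUNT(*) counts rows, COUNT(DISTINCT genre) counts unique genres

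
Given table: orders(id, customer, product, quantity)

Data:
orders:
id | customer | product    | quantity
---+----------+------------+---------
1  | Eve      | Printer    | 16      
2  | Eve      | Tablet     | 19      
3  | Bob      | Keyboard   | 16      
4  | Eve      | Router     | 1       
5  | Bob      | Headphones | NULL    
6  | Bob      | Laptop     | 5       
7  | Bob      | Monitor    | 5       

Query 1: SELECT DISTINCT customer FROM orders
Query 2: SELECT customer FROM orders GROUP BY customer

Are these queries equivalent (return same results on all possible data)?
Yes, equivalent

Both queries return: [('Bob',), ('Eve',)]

Reason: Both get unique customers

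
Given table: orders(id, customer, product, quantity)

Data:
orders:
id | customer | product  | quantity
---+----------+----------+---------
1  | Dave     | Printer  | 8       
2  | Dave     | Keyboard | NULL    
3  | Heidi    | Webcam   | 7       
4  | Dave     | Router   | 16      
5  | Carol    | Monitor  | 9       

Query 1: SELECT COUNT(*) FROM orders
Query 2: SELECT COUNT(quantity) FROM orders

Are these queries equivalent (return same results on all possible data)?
No, not equivalent

Query 1 returns: [(5,)]
Query 2 returns: [(4,)]

Reason: COUNT(*) includes NULLs, COUNT(column) excludes them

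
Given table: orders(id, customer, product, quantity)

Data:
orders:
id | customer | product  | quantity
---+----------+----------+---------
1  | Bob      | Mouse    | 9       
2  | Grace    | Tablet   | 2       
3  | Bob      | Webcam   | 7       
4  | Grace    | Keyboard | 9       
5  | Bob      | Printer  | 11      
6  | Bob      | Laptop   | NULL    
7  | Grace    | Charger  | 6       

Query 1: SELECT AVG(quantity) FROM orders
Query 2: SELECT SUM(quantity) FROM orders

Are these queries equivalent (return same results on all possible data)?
No, not equivalent

Query 1 returns: [(7.333333333333333,)]
Query 2 returns: [(44,)]

Reason: AVG vs SUM give different aggregate values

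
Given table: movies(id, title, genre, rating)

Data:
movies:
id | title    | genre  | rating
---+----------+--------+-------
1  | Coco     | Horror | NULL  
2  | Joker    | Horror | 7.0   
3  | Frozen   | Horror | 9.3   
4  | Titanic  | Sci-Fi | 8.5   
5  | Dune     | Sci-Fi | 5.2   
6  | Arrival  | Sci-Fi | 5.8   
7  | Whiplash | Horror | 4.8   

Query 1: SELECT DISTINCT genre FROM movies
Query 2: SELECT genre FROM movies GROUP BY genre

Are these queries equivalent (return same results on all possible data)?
Yes, equivalent

Both queries return: [('Horror',), ('Sci-Fi',)]

Reason: Both get unique genres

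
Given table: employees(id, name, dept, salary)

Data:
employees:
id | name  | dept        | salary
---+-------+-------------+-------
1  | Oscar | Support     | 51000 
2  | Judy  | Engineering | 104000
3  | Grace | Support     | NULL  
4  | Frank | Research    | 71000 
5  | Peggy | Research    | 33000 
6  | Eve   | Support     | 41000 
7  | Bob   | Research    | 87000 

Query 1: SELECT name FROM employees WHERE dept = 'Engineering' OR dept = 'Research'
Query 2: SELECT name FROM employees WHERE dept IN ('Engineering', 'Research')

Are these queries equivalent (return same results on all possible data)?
Yes, equivalent

Both queries return: [('Bob',), ('Frank',), ('Judy',), ('Peggy',)]

Reason: OR vs IN are equivalent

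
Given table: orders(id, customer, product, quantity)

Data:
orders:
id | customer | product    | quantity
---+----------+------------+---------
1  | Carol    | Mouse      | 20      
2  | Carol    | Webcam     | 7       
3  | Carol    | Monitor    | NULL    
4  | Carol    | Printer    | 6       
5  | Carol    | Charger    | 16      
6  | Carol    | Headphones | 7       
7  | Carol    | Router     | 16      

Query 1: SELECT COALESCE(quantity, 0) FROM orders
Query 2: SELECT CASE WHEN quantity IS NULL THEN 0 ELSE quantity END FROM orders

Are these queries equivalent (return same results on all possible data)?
Yes, equivalent

Both queries return: [(0,), (6,), (7,), (7,), (16,), (16,), (20,)]

Reason: COALESCE vs CASE for NULL handling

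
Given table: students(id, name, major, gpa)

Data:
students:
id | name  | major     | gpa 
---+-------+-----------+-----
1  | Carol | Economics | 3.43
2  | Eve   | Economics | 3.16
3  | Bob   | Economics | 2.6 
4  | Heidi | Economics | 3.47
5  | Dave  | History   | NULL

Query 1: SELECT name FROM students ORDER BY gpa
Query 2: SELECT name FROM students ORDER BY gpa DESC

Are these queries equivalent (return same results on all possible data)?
No, not equivalent

Query 1 returns: [('Dave',), ('Bob',), ('Eve',), ('Carol',), ('Heidi',)]
Query 2 returns: [('Heidi',), ('Carol',), ('Eve',), ('Bob',), ('Dave',)]

Reason: ASC vs DESC gives opposite ordering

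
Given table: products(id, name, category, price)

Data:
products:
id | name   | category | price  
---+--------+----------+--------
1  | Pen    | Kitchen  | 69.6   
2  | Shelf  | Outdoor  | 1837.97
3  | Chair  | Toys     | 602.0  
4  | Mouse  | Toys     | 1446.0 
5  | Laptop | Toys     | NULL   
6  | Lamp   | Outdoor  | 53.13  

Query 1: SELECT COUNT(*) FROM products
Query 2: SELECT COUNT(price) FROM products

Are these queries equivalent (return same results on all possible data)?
No, not equivalent

Query 1 returns: [(6,)]
Query 2 returns: [(5,)]

Reason: COUNT(*) includes NULLs, COUNT(column) excludes them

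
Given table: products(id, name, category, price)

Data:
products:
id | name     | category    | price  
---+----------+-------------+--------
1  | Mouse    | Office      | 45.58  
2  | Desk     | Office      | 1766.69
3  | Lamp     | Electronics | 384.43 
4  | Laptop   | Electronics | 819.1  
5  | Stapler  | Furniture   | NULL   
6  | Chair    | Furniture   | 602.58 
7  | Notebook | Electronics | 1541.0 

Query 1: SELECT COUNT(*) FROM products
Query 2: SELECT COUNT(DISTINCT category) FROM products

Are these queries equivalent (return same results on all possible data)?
No, not equivalent

Query 1 returns: [(7,)]
Query 2 returns: [(3,)]

Reason: COUNT(*) counts rows, COUNT(DISTINCT category) counts unique categorys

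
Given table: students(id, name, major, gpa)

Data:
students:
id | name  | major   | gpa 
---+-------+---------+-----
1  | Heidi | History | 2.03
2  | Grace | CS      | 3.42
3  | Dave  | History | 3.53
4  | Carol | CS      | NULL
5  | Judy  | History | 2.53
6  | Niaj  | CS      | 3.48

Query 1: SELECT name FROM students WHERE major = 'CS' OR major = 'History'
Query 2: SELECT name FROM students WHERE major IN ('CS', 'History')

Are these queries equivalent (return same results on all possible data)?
Yes, equivalent

Both queries return: [('Carol',), ('Dave',), ('Grace',), ('Heidi',), ('Judy',), ('Niaj',)]

Reason: OR vs IN are equivalent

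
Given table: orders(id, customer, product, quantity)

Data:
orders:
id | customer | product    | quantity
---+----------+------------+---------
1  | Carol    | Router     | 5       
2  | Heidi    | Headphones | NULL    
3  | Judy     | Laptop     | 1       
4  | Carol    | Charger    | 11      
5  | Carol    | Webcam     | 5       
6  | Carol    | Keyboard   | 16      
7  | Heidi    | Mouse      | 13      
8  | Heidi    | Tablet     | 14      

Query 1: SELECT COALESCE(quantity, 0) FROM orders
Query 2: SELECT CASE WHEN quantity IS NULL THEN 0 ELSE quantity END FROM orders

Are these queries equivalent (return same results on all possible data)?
Yes, equivalent

Both queries return: [(0,), (1,), (5,), (5,), (11,), (13,), (14,), (16,)]

Reason: COALESCE vs CASE for NULL handling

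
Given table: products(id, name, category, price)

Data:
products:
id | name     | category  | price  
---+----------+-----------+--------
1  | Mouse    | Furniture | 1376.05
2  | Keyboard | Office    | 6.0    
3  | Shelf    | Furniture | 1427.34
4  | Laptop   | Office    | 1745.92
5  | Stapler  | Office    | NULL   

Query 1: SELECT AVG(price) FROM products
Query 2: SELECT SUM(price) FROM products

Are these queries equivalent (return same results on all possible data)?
No, not equivalent

Query 1 returns: [(1138.8274999999999,)]
Query 2 returns: [(4555.3099999999995,)]

Reason: AVG vs SUM give different aggregate values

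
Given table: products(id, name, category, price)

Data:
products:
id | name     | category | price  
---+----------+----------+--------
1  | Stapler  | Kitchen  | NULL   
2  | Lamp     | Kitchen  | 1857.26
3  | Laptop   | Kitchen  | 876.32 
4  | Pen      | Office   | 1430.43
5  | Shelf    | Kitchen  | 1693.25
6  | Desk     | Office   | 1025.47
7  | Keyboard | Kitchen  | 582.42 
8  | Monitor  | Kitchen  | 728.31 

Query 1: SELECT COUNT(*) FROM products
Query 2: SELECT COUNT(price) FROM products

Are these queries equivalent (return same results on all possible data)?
No, not equivalent

Query 1 returns: [(8,)]
Query 2 returns: [(7,)]

Reason: COUNT(*) includes NULLs, COUNT(column) excludes them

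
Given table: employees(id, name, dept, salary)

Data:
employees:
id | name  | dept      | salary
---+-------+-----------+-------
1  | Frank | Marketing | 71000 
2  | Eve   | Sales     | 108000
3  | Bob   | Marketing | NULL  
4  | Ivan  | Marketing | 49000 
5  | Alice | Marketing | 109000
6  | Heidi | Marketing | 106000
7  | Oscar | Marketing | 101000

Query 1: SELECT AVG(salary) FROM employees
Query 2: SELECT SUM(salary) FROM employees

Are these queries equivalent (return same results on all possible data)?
No, not equivalent

Query 1 returns: [(90666.66666666667,)]
Query 2 returns: [(544000,)]

Reason: AVG vs SUM give different aggregate values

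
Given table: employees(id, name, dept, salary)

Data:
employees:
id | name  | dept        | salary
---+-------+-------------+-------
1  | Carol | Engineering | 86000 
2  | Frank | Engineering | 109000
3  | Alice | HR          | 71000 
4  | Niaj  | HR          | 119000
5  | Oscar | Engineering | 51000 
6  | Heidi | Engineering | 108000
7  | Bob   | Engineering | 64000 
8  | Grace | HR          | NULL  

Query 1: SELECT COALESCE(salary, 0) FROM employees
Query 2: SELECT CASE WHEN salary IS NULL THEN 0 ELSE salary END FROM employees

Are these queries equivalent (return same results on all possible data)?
Yes, equivalent

Both queries return: [(0,), (51000,), (64000,), (71000,), (86000,), (108000,), (109000,), (119000,)]

Reason: COALESCE vs CASE for NULL handling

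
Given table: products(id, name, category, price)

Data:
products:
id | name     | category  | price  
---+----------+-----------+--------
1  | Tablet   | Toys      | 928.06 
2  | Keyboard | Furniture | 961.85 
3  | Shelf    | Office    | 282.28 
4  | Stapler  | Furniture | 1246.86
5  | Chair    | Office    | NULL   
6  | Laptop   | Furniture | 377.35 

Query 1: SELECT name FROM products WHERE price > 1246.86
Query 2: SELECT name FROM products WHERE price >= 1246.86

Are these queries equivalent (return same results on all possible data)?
No, not equivalent

Query 1 returns: []
Query 2 returns: [('Stapler',)]

Reason: > vs >= gives different results when price = 1246.86 exists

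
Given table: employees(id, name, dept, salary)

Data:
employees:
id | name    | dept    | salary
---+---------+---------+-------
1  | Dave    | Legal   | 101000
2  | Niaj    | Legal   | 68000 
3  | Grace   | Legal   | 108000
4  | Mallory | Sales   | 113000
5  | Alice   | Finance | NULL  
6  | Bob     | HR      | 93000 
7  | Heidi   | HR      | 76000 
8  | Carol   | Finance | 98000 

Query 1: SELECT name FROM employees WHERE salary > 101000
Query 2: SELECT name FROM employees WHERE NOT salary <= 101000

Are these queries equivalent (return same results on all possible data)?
Yes, equivalent

Both queries return: [('Grace',), ('Mallory',)]

Reason: Both filter salary > 101000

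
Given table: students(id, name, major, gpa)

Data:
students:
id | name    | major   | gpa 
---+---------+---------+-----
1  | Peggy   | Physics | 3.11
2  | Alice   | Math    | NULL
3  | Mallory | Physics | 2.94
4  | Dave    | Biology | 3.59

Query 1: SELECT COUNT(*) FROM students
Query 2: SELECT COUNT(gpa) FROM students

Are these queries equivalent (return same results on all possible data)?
No, not equivalent

Query 1 returns: [(4,)]
Query 2 returns: [(3,)]

Reason: COUNT(*) includes NULLs, COUNT(column) excludes them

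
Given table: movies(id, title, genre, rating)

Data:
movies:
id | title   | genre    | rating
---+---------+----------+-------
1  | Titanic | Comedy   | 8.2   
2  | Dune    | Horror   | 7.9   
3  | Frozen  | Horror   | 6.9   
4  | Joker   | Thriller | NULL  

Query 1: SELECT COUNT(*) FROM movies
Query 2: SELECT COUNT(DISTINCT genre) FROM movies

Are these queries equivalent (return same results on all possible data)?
No, not equivalent

Query 1 returns: [(4,)]
Query 2 returns: [(3,)]

Reason: COUNT(*) counts rows, COUNT(DISTINCT genre) counts unique genres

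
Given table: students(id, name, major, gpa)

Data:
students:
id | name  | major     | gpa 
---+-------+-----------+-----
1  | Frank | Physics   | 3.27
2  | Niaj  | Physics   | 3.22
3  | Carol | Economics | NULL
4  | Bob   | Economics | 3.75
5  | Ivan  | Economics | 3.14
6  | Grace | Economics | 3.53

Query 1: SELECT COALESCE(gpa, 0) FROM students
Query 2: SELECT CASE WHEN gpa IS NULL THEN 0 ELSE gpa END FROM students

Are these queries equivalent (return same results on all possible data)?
Yes, equivalent

Both queries return: [(0,), (3.14,), (3.22,), (3.27,), (3.53,), (3.75,)]

Reason: COALESCE vs CASE for NULL handling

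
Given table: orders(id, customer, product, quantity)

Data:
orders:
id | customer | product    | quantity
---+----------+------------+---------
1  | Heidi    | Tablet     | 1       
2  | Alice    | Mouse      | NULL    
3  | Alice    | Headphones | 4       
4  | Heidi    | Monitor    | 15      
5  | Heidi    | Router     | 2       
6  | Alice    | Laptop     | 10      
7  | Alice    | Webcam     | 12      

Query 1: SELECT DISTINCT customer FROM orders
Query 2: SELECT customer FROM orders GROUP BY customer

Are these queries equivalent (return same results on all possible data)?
Yes, equivalent

Both queries return: [('Alice',), ('Heidi',)]

Reason: Both get unique customers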